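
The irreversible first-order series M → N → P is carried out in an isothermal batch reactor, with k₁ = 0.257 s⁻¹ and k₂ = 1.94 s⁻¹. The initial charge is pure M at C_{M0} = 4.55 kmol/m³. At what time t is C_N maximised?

1.20 s

The intermediate peaks when r₁ = r₂, i.e. k₁e^(−k₁t) = k₂e^(−k₂t), giving t_opt = ln(k₂/k₁)/(k₂−k₁).
= ln(1.94/0.257)/(1.94−0.257) = ln(7.549)/1.683 = 2.021/1.683 = 1.20 s.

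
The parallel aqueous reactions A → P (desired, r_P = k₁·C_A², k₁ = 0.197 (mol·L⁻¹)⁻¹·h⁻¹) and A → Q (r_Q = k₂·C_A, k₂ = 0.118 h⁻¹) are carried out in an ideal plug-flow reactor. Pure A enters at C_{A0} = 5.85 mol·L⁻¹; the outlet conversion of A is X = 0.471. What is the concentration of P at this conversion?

2.42 mol·L⁻¹

C_A = C_{A0}(1−X) = 3.095 mol·L⁻¹.
Along a PFR/batch, dC_Q/dC_A = −r_Q/(r_P+r_Q) = −k₂/(k₂+k₁·C_A).
Integrating from C_{A0} to C_A: C_Q = (0.118/0.197)·ln[(0.118+0.197·5.85)/(0.118+0.197·3.09)] = 0.5990·ln(1.270/0.7276) = 0.3338 mol·L⁻¹.
Then C_P = (C_{A0}−C_A) − C_Q = 2.755 − 0.3338 = 2.422 mol·L⁻¹.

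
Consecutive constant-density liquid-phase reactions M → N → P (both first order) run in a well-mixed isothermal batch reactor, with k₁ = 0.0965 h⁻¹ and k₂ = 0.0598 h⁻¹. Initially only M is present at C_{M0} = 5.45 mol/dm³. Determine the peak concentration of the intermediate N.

At the optimum, C_{N,max}/C_{M0} = (k₁/k₂)^[k₂/(k₂−k₁)].
= (0.0965/0.0598)^(0.0598/(0.0598−0.0965)) = (1.614)^(-1.629) = 0.4585.
C_{N,max} = 0.4585×5.45 = 2.50 mol/dm³.

2.50 mol/dm³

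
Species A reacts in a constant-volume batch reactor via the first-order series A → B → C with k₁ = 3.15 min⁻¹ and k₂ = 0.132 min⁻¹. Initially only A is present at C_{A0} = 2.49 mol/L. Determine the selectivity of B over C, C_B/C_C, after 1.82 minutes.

Solving the coupled first-order balances gives C_B(t) = [k₁/(k₂−k₁)]·C_{A0}·(e^(−k₁t) − e^(−k₂t)).
e^(−k₁t) = e^(−3.15×1.82) = e^(−5.733) = 0.003237; e^(−k₂t) = e^(−0.2402) = 0.7864.
C_B = 3.15×2.49/(0.132−3.15) × (0.003237−0.7864) = (-2.599)×(-0.7832) = 2.035 mol/L.
C_A = C_{A0}e^(−k₁t) = 0.008061 mol/L, so C_C = C_{A0}−C_A−C_B = 0.4465 mol/L; C_B/C_C = 4.56.

4.56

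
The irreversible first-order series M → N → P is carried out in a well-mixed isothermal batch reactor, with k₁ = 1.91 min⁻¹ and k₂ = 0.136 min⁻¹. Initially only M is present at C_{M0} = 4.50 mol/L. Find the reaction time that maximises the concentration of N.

Setting dC_N/dt = 0 gives t_opt = ln(k₂/k₁)/(k₂−k₁).
= ln(0.136/1.91)/(0.136−1.91) = ln(0.07120)/-1.774 = -2.642/-1.774 = 1.49 min.

1.49 min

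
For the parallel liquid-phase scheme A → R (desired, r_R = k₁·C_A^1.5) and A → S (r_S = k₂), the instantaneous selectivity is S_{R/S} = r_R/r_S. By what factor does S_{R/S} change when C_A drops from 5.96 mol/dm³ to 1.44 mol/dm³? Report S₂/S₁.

0.119

S_{R/S} = (k₁/k₂)·C_A^1.5, so S₂/S₁ = (C_{A,2}/C_{A,1})^1.5.
= (1.44/5.96)^1.5 = (0.2416)^1.5 = 0.119.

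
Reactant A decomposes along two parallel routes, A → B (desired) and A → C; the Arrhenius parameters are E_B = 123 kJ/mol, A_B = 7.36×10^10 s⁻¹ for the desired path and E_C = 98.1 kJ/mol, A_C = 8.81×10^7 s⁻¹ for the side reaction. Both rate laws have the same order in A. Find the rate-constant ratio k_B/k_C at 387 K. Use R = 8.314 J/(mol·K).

With equal orders, S_{B/C} = k_B/k_C = (A_B/A_C)·exp[(E_C−E_B)/(RT)].
(E_C−E_B)/(RT) = (98.1−123)×10³/(8.314×387) = -24900/3218 = -7.739.
k_B/k_C = (7.36×10^10/8.81×10^7)·exp(-7.739) = 835.4 × 4.356×10^-4 = 0.364.
Since E_B > E_C, raising the temperature improves selectivity toward B.

0.364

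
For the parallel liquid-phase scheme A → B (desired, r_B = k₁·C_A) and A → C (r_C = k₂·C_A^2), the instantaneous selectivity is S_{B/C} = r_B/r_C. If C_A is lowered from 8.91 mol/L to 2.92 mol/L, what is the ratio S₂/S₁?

3.05

S_{B/C} = (k₁/k₂)·C_A⁻¹, so S₂/S₁ = (C_{A,2}/C_{A,1})⁻¹.
= 8.91/2.92 = 3.05.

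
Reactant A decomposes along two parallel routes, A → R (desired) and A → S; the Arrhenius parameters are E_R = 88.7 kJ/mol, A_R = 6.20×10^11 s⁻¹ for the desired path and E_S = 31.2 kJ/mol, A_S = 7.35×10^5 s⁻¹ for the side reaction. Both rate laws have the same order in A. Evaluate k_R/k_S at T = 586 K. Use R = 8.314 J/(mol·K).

Since both paths have the same order in A, the concentration cancels and S_{R/S} = k_R/k_S = (A_R/A_S)·exp[(E_S−E_R)/(RT)].
(E_S−E_R)/(RT) = (31.2−88.7)×10³/(8.314×586) = -57500/4872 = -11.80.
k_R/k_S = (6.20×10^11/7.35×10^5)·exp(-11.80) = 8.435×10^5 × 7.489×10^-6 = 6.32.

6.32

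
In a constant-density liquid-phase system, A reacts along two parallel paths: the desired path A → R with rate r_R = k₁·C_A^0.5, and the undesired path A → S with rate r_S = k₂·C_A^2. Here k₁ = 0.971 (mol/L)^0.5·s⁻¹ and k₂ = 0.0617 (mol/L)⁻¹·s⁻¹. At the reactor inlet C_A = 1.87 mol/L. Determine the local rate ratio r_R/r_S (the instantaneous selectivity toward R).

6.15

S_{R/S} = r_R/r_S = (k₁·C_A^0.5)/(k₂·C_A^2) = (k₁/k₂)·C_A^-1.5.
= (0.971×1.870^0.5) / (0.0617×1.870^2) = 1.328/0.2158 = 6.15.
The undesired path is higher order in A, so low C_A (CSTR or dilute feed) favours R.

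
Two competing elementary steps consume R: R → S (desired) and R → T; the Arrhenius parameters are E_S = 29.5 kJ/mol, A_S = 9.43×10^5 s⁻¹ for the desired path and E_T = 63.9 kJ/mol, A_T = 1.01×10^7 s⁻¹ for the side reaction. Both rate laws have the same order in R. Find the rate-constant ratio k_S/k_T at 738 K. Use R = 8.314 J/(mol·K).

25.4

With equal orders, S_{S/T} = k_S/k_T = (A_S/A_T)·exp[(E_T−E_S)/(RT)].
(E_T−E_S)/(RT) = (63.9−29.5)×10³/(8.314×738) = 34400/6136 = 5.607.
k_S/k_T = (9.43×10^5/1.01×10^7)·exp(5.607) = 0.09337 × 272.2 = 25.4.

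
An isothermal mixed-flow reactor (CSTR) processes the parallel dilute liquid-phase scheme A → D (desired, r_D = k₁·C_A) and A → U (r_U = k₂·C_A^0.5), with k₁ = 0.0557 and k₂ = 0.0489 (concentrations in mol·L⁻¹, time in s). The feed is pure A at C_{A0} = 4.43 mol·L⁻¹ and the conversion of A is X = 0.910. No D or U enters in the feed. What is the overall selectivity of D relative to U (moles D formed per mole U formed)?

Exit C_A = C_{A0}(1−X) = 4.43×0.0900 = 0.3987 mol·L⁻¹.
A CSTR operates uniformly at the exit composition, giving r_D = 0.02221 and r_U = 0.03088 (each k·C_A^n at C_A = 0.3987).
Overall selectivity = C_D/C_U = r_Dτ/(r_Uτ) = r_D/r_U = 0.719.

0.719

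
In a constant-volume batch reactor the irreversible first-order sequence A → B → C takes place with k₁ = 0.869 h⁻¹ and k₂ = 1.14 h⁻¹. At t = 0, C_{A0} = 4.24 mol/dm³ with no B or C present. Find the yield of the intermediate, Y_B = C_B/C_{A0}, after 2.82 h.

The intermediate concentration in a first-order A→B→C sequence is C_B = k₁C_{A0}(e^(−k₁t) − e^(−k₂t))/(k₂−k₁).
e^(−k₁t) = e^(−0.869×2.82) = e^(−2.451) = 0.08624; e^(−k₂t) = e^(−3.215) = 0.04016.
C_B = 0.869×4.24/(1.14−0.869) × (0.08624−0.04016) = 13.60×0.04608 = 0.6265 mol/dm³.
Y_B = C_B/C_{A0} = 0.6265/4.24 = 0.148.

0.148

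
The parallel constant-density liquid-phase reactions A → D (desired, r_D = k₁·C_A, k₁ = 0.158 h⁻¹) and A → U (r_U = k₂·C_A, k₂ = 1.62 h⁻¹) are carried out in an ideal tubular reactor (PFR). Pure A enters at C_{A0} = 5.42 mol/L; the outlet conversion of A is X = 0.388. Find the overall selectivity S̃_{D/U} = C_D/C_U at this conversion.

C_A = C_{A0}(1−X) = 3.317 mol/L.
Both paths are first order in A, so the instantaneous fraction to D is constant: dC_D/d(−C_A) = k₁/(k₁+k₂) = 0.08886.
C_D = 0.08886·(C_{A0}−C_A) = 0.08886×2.103 = 0.187 mol/L.
C_U = (C_{A0}−C_A)−C_D = 1.916 mol/L; S̃_{D/U} = 0.1869/1.916 = 0.0975.

0.0975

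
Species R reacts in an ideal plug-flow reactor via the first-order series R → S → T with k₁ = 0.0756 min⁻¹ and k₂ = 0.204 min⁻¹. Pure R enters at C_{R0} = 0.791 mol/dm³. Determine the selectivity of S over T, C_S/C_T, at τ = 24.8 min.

0.114

The intermediate concentration in a first-order A→B→C sequence is C_S = k₁C_{R0}(e^(−k₁τ) − e^(−k₂τ))/(k₂−k₁).
e^(−k₁τ) = e^(−0.0756×24.8) = e^(−1.875) = 0.1534; e^(−k₂τ) = e^(−5.059) = 0.006351.
C_S = 0.0756×0.791/(0.204−0.0756) × (0.1534−0.006351) = 0.4657×0.1470 = 0.06847 mol/dm³.
C_R = C_{R0}e^(−k₁τ) = 0.1213 mol/dm³, so C_T = C_{R0}−C_R−C_S = 0.6012 mol/dm³; C_S/C_T = 0.114.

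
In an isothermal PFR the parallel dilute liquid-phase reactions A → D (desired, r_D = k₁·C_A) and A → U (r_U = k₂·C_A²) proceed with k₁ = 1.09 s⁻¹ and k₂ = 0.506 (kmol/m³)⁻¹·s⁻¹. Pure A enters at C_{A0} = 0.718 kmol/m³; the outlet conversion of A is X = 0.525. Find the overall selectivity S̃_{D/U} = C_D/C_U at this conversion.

4.10

C_A = C_{A0}(1−X) = 0.3410 kmol/m³.
Along a PFR/batch, dC_D/dC_A = −r_D/(r_D+r_U) = −k₁/(k₁+k₂·C_A).
Integrating from C_{A0} to C_A: C_D = (1.09/0.506)·ln[(1.09+0.506·0.718)/(1.09+0.506·0.341)] = 2.154·ln(1.453/1.263) = 0.3031 kmol/m³.
C_U = (C_{A0}−C_A)−C_D = 0.07388 kmol/m³; S̃_{D/U} = 0.3031/0.07388 = 4.10.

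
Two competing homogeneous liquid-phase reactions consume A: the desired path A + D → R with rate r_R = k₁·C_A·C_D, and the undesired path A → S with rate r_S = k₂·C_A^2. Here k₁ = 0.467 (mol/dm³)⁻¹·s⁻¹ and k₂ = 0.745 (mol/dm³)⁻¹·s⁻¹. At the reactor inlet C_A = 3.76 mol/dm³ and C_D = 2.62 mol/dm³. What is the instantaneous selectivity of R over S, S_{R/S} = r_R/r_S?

S_{R/S} = r_R/r_S = (k₁·C_A·C_D)/(k₂·C_A^2) = (k₁/k₂)·C_A⁻¹·C_D.
= (0.467×3.760×2.620) / (0.745×3.760^2) = 4.601/10.53 = 0.437.
The undesired path is higher order in A, so low C_A (CSTR or dilute feed) favours R.

0.437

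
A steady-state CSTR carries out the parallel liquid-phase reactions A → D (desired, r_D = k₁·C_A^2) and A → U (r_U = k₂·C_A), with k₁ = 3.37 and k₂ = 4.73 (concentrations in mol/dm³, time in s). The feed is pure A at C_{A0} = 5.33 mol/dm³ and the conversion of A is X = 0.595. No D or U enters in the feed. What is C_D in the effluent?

Exit C_A = C_{A0}(1−X) = 5.33×0.405 = 2.159 mol/dm³.
Rates in a CSTR are evaluated at the outlet concentration: r_D = 3.37×2.159^2 = 15.70, r_U = 4.73×2.159 = 10.21.
Fraction of consumed A going to D: r_D/(r_D+r_U) = 0.6060.
C_D = 0.6060·C_{A0}·X = 0.6060×5.33×0.595 = 1.92 mol/dm³.

1.92 mol/dm³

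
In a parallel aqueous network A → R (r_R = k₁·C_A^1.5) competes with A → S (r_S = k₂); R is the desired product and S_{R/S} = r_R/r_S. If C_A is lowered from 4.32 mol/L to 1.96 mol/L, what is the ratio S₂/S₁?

0.306

S_{R/S} = (k₁/k₂)·C_A^1.5, so S₂/S₁ = (C_{A,2}/C_{A,1})^1.5.
= (1.96/4.32)^1.5 = (0.4537)^1.5 = 0.306.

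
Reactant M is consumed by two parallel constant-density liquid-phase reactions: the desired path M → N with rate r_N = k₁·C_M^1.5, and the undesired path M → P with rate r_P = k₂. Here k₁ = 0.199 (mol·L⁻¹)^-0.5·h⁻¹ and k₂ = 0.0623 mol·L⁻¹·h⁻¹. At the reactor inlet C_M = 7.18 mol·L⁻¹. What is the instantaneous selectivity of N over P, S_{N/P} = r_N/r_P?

61.5

S_{N/P} = r_N/r_P = (k₁·C_M^1.5)/(k₂) = (k₁/k₂)·C_M^1.5.
= (0.199×7.180^1.5) / (0.0623) = 3.829/0.06230 = 61.5.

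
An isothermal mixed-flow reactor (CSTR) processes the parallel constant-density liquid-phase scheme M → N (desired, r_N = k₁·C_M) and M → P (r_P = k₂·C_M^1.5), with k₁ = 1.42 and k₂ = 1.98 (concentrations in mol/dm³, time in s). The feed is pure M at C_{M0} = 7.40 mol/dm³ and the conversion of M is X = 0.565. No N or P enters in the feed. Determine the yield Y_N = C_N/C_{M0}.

Exit C_M = C_{M0}(1−X) = 7.40×0.435 = 3.219 mol/dm³.
Rates in a CSTR are evaluated at the outlet concentration: r_N = 1.42×3.219 = 4.571, r_P = 1.98×3.219^1.5 = 11.44.
Fraction of consumed M going to N: r_N/(r_N+r_P) = 0.2856.
C_N = 0.2856·C_{M0}·X = 0.2856×7.40×0.565 = 1.19 mol/dm³; Y_N = C_N/C_{M0} = 0.161.

0.161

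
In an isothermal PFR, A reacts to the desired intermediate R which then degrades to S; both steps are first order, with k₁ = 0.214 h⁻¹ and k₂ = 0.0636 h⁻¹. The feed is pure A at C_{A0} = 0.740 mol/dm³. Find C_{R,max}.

0.443 mol/dm³

For a first-order series the maximum intermediate yield is C_{R,max}/C_{A0} = (k₁/k₂)^[k₂/(k₂−k₁)].
= (0.214/0.0636)^(0.0636/(0.0636−0.214)) = (3.365)^(-0.4229) = 0.5986.
C_{R,max} = 0.5986×0.740 = 0.443 mol/dm³.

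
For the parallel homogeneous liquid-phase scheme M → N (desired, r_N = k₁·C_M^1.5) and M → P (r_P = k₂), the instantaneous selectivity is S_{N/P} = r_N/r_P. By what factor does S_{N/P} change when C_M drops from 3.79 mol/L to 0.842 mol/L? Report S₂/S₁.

0.105

S_{N/P} = (k₁/k₂)·C_M^1.5, so S₂/S₁ = (C_{M,2}/C_{M,1})^1.5.
= (0.842/3.79)^1.5 = (0.2222)^1.5 = 0.105.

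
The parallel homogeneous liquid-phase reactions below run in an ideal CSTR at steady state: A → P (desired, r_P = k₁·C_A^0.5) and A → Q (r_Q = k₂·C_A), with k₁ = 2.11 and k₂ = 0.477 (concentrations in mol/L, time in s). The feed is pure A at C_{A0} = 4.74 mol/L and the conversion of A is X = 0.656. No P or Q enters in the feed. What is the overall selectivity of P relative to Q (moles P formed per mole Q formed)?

3.46

Exit C_A = C_{A0}(1−X) = 4.74×0.344 = 1.631 mol/L.
In a CSTR the entire volume is at exit conditions, so r_P = 2.11×1.631^0.5 = 2.694 and r_Q = 0.477×1.631 = 0.7778.
Overall selectivity = C_P/C_Q = r_Pτ/(r_Qτ) = r_P/r_Q = 3.46.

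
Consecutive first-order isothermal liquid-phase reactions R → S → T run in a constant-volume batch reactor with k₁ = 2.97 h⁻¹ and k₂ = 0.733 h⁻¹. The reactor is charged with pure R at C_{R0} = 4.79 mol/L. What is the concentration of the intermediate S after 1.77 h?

1.70 mol/L

Solving the coupled first-order balances gives C_S(t) = [k₁/(k₂−k₁)]·C_{R0}·(e^(−k₁t) − e^(−k₂t)).
e^(−k₁t) = e^(−2.97×1.77) = e^(−5.257) = 0.005211; e^(−k₂t) = e^(−1.297) = 0.2732.
C_S = 2.97×4.79/(0.733−2.97) × (0.005211−0.2732) = (-6.360)×(-0.2680) = 1.705 mol/L.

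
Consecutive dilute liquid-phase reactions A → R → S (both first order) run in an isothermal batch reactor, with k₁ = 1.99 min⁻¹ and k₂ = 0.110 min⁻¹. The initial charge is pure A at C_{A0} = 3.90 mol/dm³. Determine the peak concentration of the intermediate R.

3.29 mol/dm³

Evaluating C_R at t_opt = ln(k₂/k₁)/(k₂−k₁) gives C_{R,max}/C_{A0} = (k₁/k₂)^[k₂/(k₂−k₁)].
= (1.99/0.110)^(0.110/(0.110−1.99)) = (18.09)^(-0.05851) = 0.8442.
C_{R,max} = 0.8442×3.90 = 3.29 mol/dm³.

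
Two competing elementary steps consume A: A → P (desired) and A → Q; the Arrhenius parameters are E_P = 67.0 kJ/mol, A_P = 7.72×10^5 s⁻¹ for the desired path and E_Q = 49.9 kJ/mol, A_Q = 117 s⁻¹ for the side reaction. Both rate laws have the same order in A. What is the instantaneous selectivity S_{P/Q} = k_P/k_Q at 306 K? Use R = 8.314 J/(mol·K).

7.95

With equal orders, S_{P/Q} = k_P/k_Q = (A_P/A_Q)·exp[(E_Q−E_P)/(RT)].
(E_Q−E_P)/(RT) = (49.9−67.0)×10³/(8.314×306) = -17100/2544 = -6.721.
k_P/k_Q = (7.72×10^5/117)·exp(-6.721) = 6598 × 0.001205 = 7.95.
Since E_P > E_Q, raising the temperature improves selectivity toward P.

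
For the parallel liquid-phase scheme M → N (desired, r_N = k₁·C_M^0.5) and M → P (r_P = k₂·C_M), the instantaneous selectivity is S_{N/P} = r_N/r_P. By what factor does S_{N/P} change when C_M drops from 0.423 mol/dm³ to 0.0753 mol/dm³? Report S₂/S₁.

S_{N/P} = (k₁/k₂)·C_M^-0.5, so S₂/S₁ = (C_{M,2}/C_{M,1})^-0.5.
= (0.0753/0.423)^(-0.5) = (0.1780)^(-0.5) = 2.37.

2.37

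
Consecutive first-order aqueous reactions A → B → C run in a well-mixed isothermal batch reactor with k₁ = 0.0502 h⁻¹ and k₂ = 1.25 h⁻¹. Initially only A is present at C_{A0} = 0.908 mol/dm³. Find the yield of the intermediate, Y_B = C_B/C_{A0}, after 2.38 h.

Solving the coupled first-order balances gives C_B(t) = [k₁/(k₂−k₁)]·C_{A0}·(e^(−k₁t) − e^(−k₂t)).
e^(−k₁t) = e^(−0.0502×2.38) = e^(−0.1195) = 0.8874; e^(−k₂t) = e^(−2.975) = 0.05105.
C_B = 0.0502×0.908/(1.25−0.0502) × (0.8874−0.05105) = 0.03799×0.8363 = 0.03177 mol/dm³.
Y_B = C_B/C_{A0} = 0.03177/0.908 = 0.0350.

0.0350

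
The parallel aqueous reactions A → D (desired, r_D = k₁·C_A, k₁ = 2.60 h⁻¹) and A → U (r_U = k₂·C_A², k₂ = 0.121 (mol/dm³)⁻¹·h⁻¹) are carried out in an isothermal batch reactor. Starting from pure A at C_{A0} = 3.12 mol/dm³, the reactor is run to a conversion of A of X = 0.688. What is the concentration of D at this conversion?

1.96 mol/dm³

C_A = C_{A0}(1−X) = 0.9734 mol/dm³.
Along a PFR/batch, dC_D/dC_A = −r_D/(r_D+r_U) = −k₁/(k₁+k₂·C_A).
Integrating from C_{A0} to C_A: C_D = (2.60/0.121)·ln[(2.60+0.121·3.12)/(2.60+0.121·0.973)] = 21.49·ln(2.978/2.718) = 1.961 mol/dm³.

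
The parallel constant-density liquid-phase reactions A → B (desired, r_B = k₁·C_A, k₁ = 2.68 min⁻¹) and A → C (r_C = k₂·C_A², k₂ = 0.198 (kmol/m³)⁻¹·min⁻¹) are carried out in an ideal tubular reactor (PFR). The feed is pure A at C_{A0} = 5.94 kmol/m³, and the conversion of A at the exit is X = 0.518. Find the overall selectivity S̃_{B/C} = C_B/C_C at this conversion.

3.11

C_A = C_{A0}(1−X) = 2.863 kmol/m³.
Along a PFR/batch, dC_B/dC_A = −r_B/(r_B+r_C) = −k₁/(k₁+k₂·C_A).
Integrating from C_{A0} to C_A: C_B = (2.68/0.198)·ln[(2.68+0.198·5.94)/(2.68+0.198·2.86)] = 13.54·ln(3.856/3.247) = 2.328 kmol/m³.
C_C = (C_{A0}−C_A)−C_B = 0.7493 kmol/m³; S̃_{B/C} = 2.328/0.7493 = 3.11.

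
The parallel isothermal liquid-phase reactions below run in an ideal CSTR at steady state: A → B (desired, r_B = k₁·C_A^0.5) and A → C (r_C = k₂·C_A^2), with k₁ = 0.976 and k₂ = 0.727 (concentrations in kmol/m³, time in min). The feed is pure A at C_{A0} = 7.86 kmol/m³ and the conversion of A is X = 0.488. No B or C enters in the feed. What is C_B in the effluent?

0.547 kmol/m³

Exit C_A = C_{A0}(1−X) = 7.86×0.512 = 4.024 kmol/m³.
Rates in a CSTR are evaluated at the outlet concentration: r_B = 0.976×4.024^0.5 = 1.958, r_C = 0.727×4.024^2 = 11.77.
Fraction of consumed A going to B: r_B/(r_B+r_C) = 0.1426.
C_B = 0.1426·C_{A0}·X = 0.1426×7.86×0.488 = 0.547 kmol/m³.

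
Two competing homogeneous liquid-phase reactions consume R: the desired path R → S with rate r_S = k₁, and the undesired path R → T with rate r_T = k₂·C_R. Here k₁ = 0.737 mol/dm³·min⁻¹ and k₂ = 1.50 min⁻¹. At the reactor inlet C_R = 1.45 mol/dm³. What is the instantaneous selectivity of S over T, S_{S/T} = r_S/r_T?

S_{S/T} = r_S/r_T = (k₁)/(k₂·C_R) = (k₁/k₂)·C_R⁻¹.
= (0.737) / (1.50×1.450) = 0.7370/2.175 = 0.339.

0.339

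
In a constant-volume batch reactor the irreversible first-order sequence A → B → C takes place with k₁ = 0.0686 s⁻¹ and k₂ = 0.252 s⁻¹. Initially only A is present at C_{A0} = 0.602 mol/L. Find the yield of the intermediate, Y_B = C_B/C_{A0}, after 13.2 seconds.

Solving the coupled first-order balances gives C_B(t) = [k₁/(k₂−k₁)]·C_{A0}·(e^(−k₁t) − e^(−k₂t)).
e^(−k₁t) = e^(−0.0686×13.2) = e^(−0.9055) = 0.4043; e^(−k₂t) = e^(−3.326) = 0.03592.
C_B = 0.0686×0.602/(0.252−0.0686) × (0.4043−0.03592) = 0.2252×0.3684 = 0.08296 mol/L.
Y_B = C_B/C_{A0} = 0.08296/0.602 = 0.138.

0.138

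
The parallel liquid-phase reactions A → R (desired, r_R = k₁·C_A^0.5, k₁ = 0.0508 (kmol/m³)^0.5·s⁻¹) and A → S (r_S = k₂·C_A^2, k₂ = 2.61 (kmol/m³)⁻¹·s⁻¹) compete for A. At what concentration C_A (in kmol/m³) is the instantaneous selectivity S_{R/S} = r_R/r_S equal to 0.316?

0.156 kmol/m³

S_{R/S} = (k₁/k₂)·C_A^-1.5 ⇒ C_A = (S·k₂/k₁)^(1/(-1.5)).
= (0.316×2.61/0.0508)^(-0.6667) = (16.24)^(-0.6667) = 0.156 kmol/m³.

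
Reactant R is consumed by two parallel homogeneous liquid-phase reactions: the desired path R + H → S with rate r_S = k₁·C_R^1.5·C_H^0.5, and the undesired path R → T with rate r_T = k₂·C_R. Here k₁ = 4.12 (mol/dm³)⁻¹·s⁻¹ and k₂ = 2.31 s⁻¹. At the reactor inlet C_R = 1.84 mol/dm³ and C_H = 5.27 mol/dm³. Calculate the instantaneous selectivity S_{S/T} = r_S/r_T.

S_{S/T} = r_S/r_T = (k₁·C_R^1.5·C_H^0.5)/(k₂·C_R) = (k₁/k₂)·C_R^0.5·C_H^0.5.
= (4.12×1.840^1.5×5.270^0.5) / (2.31×1.840) = 23.61/4.250 = 5.55.
Since the desired path is higher order in R, keeping C_R high (PFR or concentrated feed) favours S.

5.55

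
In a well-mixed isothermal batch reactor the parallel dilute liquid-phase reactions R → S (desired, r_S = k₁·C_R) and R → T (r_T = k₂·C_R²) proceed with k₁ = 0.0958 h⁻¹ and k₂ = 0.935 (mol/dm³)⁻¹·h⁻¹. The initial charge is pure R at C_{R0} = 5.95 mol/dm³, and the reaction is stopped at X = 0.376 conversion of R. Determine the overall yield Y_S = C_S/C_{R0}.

C_R = C_{R0}(1−X) = 3.713 mol/dm³.
Along a PFR/batch, dC_S/dC_R = −r_S/(r_S+r_T) = −k₁/(k₁+k₂·C_R).
Integrating from C_{R0} to C_R: C_S = (0.0958/0.935)·ln[(0.0958+0.935·5.95)/(0.0958+0.935·3.71)] = 0.1025·ln(5.659/3.567) = 0.04728 mol/dm³.
Y_S = C_S/C_{R0} = 0.04728/5.95 = 0.00795.

0.00795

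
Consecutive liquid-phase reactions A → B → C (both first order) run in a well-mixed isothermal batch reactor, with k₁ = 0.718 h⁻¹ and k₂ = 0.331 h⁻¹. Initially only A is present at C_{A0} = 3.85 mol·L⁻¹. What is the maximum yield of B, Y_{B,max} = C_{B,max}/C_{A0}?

For a first-order series the maximum intermediate yield is C_{B,max}/C_{A0} = (k₁/k₂)^[k₂/(k₂−k₁)].
= (0.718/0.331)^(0.331/(0.331−0.718)) = (2.169)^(-0.8553) = 0.5157.

0.516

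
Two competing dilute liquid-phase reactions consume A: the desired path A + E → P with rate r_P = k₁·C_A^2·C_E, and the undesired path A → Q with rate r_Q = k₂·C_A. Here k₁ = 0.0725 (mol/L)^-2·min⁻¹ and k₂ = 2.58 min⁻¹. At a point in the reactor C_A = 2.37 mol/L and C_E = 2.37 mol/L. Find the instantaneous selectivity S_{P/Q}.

0.158

S_{P/Q} = r_P/r_Q = (k₁·C_A^2·C_E)/(k₂·C_A) = (k₁/k₂)·C_A·C_E.
= (0.0725×2.370^2×2.370) / (2.58×2.370) = 0.9651/6.115 = 0.158.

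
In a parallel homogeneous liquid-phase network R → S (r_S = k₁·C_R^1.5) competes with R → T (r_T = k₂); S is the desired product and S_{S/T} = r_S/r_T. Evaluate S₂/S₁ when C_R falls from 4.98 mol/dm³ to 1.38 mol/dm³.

0.146

S_{S/T} = (k₁/k₂)·C_R^1.5, so S₂/S₁ = (C_{R,2}/C_{R,1})^1.5.
= (1.38/4.98)^1.5 = (0.2771)^1.5 = 0.146.
Selectivity toward S falls as C_R falls — high-concentration operation is favoured.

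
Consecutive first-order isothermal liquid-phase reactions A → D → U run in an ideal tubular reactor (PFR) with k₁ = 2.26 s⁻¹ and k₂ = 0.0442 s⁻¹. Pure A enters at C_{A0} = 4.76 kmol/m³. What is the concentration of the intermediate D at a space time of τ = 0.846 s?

The intermediate concentration in a first-order A→B→C sequence is C_D = k₁C_{A0}(e^(−k₁τ) − e^(−k₂τ))/(k₂−k₁).
e^(−k₁τ) = e^(−2.26×0.846) = e^(−1.912) = 0.1478; e^(−k₂τ) = e^(−0.03739) = 0.9633.
C_D = 2.26×4.76/(0.0442−2.26) × (0.1478−0.9633) = (-4.855)×(-0.8155) = 3.959 kmol/m³.

3.96 kmol/m³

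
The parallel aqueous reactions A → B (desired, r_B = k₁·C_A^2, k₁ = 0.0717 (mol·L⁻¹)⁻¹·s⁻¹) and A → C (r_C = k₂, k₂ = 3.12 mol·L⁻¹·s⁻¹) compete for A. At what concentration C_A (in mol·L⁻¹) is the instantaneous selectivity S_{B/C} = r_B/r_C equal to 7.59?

18.2 mol·L⁻¹

S_{B/C} = (k₁/k₂)·C_A^2 ⇒ C_A = (S·k₂/k₁)^(0.5).
= (7.59×3.12/0.0717)^(0.5) = (330.3)^(0.5) = 18.2 mol·L⁻¹.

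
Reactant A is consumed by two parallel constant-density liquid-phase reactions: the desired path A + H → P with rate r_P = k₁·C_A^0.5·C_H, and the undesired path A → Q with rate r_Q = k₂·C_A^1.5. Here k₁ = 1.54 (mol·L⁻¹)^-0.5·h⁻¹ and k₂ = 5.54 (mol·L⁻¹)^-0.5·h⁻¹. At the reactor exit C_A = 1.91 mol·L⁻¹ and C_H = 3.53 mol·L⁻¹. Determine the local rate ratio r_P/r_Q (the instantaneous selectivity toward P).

0.514

S_{P/Q} = r_P/r_Q = (k₁·C_A^0.5·C_H)/(k₂·C_A^1.5) = (k₁/k₂)·C_A⁻¹·C_H.
= (1.54×1.910^0.5×3.530) / (5.54×1.910^1.5) = 7.513/14.62 = 0.514.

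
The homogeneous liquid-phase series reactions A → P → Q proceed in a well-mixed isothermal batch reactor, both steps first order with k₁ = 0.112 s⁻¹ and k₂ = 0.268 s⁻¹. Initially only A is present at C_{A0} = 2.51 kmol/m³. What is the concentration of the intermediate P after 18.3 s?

0.219 kmol/m³

Solving the coupled first-order balances gives C_P(t) = [k₁/(k₂−k₁)]·C_{A0}·(e^(−k₁t) − e^(−k₂t)).
e^(−k₁t) = e^(−0.112×18.3) = e^(−2.050) = 0.1288; e^(−k₂t) = e^(−4.904) = 0.007414.
C_P = 0.112×2.51/(0.268−0.112) × (0.1288−0.007414) = 1.802×0.1214 = 0.2187 kmol/m³.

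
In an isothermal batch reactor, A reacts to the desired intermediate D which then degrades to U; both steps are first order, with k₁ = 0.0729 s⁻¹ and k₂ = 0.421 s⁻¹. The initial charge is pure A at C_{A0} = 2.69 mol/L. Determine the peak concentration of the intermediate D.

0.323 mol/L

At the optimum, C_{D,max}/C_{A0} = (k₁/k₂)^[k₂/(k₂−k₁)].
= (0.0729/0.421)^(0.421/(0.421−0.0729)) = (0.1732)^(1.209) = 0.1199.
C_{D,max} = 0.1199×2.69 = 0.323 mol/L.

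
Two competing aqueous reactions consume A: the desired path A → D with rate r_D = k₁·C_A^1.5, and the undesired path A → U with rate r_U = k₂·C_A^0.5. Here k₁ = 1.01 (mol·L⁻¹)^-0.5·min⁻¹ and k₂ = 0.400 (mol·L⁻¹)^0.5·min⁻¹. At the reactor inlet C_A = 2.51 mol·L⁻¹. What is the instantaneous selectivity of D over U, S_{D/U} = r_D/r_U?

6.34

S_{D/U} = r_D/r_U = (k₁·C_A^1.5)/(k₂·C_A^0.5) = (k₁/k₂)·C_A.
= (1.01×2.510^1.5) / (0.400×2.510^0.5) = 4.016/0.6337 = 6.34.
Since the desired path is higher order in A, keeping C_A high (PFR or concentrated feed) favours D.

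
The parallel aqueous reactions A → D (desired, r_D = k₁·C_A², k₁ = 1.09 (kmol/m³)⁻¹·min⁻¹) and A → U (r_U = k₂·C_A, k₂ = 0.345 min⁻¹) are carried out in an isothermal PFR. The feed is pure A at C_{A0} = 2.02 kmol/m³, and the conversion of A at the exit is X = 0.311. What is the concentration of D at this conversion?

0.529 kmol/m³

C_A = C_{A0}(1−X) = 1.392 kmol/m³.
Along a PFR/batch, dC_U/dC_A = −r_U/(r_D+r_U) = −k₂/(k₂+k₁·C_A).
Integrating from C_{A0} to C_A: C_U = (0.345/1.09)·ln[(0.345+1.09·2.02)/(0.345+1.09·1.39)] = 0.3165·ln(2.547/1.862) = 0.09912 kmol/m³.
Then C_D = (C_{A0}−C_A) − C_U = 0.6282 − 0.09912 = 0.5291 kmol/m³.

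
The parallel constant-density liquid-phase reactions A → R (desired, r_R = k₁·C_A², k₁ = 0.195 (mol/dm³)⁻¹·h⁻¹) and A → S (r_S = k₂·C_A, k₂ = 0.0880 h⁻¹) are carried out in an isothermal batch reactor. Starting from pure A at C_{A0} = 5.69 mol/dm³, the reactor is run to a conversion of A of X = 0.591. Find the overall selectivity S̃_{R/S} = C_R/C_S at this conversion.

8.40

C_A = C_{A0}(1−X) = 2.327 mol/dm³.
Along a PFR/batch, dC_S/dC_A = −r_S/(r_R+r_S) = −k₂/(k₂+k₁·C_A).
Integrating from C_{A0} to C_A: C_S = (0.0880/0.195)·ln[(0.0880+0.195·5.69)/(0.0880+0.195·2.33)] = 0.4513·ln(1.198/0.5418) = 0.3579 mol/dm³.
Then C_R = (C_{A0}−C_A) − C_S = 3.363 − 0.3579 = 3.005 mol/dm³.
S̃_{R/S} = C_R/C_S = 3.005/0.3579 = 8.40.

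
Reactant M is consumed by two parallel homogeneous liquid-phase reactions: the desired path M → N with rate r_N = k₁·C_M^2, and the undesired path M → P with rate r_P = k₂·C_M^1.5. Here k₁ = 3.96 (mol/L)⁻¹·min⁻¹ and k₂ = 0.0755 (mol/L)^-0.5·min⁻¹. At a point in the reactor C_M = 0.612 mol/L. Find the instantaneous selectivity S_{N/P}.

41.0

S_{N/P} = r_N/r_P = (k₁·C_M^2)/(k₂·C_M^1.5) = (k₁/k₂)·C_M^0.5.
= (3.96×0.6120^2) / (0.0755×0.6120^1.5) = 1.483/0.03615 = 41.0.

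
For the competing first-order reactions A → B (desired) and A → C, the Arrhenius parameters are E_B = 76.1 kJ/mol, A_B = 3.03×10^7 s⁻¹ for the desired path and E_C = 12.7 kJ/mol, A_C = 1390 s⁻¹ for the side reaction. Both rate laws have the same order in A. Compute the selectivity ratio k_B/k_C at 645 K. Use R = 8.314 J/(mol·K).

With equal orders, S_{B/C} = k_B/k_C = (A_B/A_C)·exp[(E_C−E_B)/(RT)].
(E_C−E_B)/(RT) = (12.7−76.1)×10³/(8.314×645) = -63400/5363 = -11.82.
k_B/k_C = (3.03×10^7/1390)·exp(-11.82) = 21799 × 7.336×10^-6 = 0.160.

0.160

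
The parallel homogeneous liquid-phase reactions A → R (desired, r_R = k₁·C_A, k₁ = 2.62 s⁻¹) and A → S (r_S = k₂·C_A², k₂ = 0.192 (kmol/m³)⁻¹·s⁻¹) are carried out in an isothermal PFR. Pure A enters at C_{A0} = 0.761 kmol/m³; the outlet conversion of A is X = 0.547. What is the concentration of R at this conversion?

C_A = C_{A0}(1−X) = 0.3447 kmol/m³.
Along a PFR/batch, dC_R/dC_A = −r_R/(r_R+r_S) = −k₁/(k₁+k₂·C_A).
Integrating from C_{A0} to C_A: C_R = (2.62/0.192)·ln[(2.62+0.192·0.761)/(2.62+0.192·0.345)] = 13.65·ln(2.766/2.686) = 0.4001 kmol/m³.

0.400 kmol/m³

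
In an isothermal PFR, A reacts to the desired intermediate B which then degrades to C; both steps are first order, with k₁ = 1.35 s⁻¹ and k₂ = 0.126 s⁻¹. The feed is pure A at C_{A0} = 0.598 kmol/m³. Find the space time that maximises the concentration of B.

1.94 s

The intermediate peaks when r₁ = r₂, i.e. k₁e^(−k₁τ) = k₂e^(−k₂τ), giving τ_opt = ln(k₂/k₁)/(k₂−k₁).
= ln(0.126/1.35)/(0.126−1.35) = ln(0.09333)/-1.224 = -2.372/-1.224 = 1.94 s.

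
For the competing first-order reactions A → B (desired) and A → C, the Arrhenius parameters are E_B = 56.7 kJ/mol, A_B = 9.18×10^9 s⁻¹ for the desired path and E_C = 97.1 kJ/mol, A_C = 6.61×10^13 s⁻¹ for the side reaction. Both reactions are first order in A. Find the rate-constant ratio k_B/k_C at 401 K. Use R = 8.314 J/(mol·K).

25.4

With equal orders, S_{B/C} = k_B/k_C = (A_B/A_C)·exp[(E_C−E_B)/(RT)].
(E_C−E_B)/(RT) = (97.1−56.7)×10³/(8.314×401) = 40400/3334 = 12.12.
k_B/k_C = (9.18×10^9/6.61×10^13)·exp(12.12) = 1.389×10^-4 × 1.831×10^5 = 25.4.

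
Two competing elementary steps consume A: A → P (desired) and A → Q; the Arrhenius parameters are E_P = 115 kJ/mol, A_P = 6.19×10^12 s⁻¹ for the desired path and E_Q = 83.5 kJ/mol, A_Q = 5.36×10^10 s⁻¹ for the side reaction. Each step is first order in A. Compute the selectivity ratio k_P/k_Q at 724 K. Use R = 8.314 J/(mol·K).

k_P/k_Q = (A_P/A_Q)·exp[−(E_P−E_Q)/(RT)] = (A_P/A_Q)·exp[(E_Q−E_P)/(RT)].
(E_Q−E_P)/(RT) = (83.5−115)×10³/(8.314×724) = -31500/6019 = -5.233.
k_P/k_Q = (6.19×10^12/5.36×10^10)·exp(-5.233) = 115.5 × 0.005337 = 0.616.
Since E_P > E_Q, raising the temperature improves selectivity toward P.

0.616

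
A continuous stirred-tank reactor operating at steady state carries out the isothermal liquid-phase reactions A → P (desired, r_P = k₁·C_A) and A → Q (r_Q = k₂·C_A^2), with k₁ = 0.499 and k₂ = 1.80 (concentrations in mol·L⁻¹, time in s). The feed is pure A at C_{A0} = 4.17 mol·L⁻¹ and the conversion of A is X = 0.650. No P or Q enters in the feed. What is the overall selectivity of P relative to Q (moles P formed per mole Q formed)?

Exit C_A = C_{A0}(1−X) = 4.17×0.350 = 1.459 mol·L⁻¹.
In a CSTR the entire volume is at exit conditions, so r_P = 0.499×1.459 = 0.7283 and r_Q = 1.80×1.459^2 = 3.834.
Overall selectivity = C_P/C_Q = r_Pτ/(r_Qτ) = r_P/r_Q = 0.190.

0.190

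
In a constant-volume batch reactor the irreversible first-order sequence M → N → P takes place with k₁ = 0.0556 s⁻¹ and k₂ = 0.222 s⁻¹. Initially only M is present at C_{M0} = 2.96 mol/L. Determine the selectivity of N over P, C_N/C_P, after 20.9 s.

0.173

The intermediate concentration in a first-order A→B→C sequence is C_N = k₁C_{M0}(e^(−k₁t) − e^(−k₂t))/(k₂−k₁).
e^(−k₁t) = e^(−0.0556×20.9) = e^(−1.162) = 0.3128; e^(−k₂t) = e^(−4.640) = 0.009660.
C_N = 0.0556×2.96/(0.222−0.0556) × (0.3128−0.009660) = 0.9890×0.3032 = 0.2999 mol/L.
C_M = C_{M0}e^(−k₁t) = 0.9260 mol/L, so C_P = C_{M0}−C_M−C_N = 1.734 mol/L; C_N/C_P = 0.173.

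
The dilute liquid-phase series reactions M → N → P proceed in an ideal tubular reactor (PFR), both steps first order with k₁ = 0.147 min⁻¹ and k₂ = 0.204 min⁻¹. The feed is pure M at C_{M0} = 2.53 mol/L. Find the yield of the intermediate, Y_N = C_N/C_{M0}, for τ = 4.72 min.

The intermediate concentration in a first-order A→B→C sequence is C_N = k₁C_{M0}(e^(−k₁τ) − e^(−k₂τ))/(k₂−k₁).
e^(−k₁τ) = e^(−0.147×4.72) = e^(−0.6938) = 0.4997; e^(−k₂τ) = e^(−0.9629) = 0.3818.
C_N = 0.147×2.53/(0.204−0.147) × (0.4997−0.3818) = 6.525×0.1179 = 0.7690 mol/L.
Y_N = C_N/C_{M0} = 0.7690/2.53 = 0.304.

0.304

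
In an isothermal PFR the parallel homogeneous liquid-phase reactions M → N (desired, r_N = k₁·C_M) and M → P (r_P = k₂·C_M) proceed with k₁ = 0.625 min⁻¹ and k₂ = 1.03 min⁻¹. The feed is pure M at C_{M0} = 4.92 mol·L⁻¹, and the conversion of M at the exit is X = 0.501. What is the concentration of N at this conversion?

C_M = C_{M0}(1−X) = 2.455 mol·L⁻¹.
Both paths are first order in M, so the instantaneous fraction to N is constant: dC_N/d(−C_M) = k₁/(k₁+k₂) = 0.3776.
C_N = 0.3776·(C_{M0}−C_M) = 0.3776×2.465 = 0.931 mol·L⁻¹.

0.931 mol·L⁻¹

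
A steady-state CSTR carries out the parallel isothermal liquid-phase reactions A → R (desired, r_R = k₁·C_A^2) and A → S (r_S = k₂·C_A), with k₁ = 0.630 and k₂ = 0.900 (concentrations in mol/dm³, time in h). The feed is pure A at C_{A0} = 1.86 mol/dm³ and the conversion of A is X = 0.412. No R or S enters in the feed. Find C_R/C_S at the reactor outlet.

0.766

Exit C_A = C_{A0}(1−X) = 1.86×0.588 = 1.094 mol/dm³.
A CSTR operates uniformly at the exit composition, giving r_R = 0.7536 and r_S = 0.9843 (each k·C_A^n at C_A = 1.094).
Overall selectivity = C_R/C_S = r_Rτ/(r_Sτ) = r_R/r_S = 0.766.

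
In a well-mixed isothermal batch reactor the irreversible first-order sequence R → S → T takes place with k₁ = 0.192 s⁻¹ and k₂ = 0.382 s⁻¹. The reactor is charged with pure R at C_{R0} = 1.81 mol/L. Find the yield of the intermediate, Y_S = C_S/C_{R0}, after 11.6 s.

For first-order series with pure R initially, C_S(t) = k₁C_{R0}/(k₂−k₁)·(e^(−k₁t) − e^(−k₂t)).
e^(−k₁t) = e^(−0.192×11.6) = e^(−2.227) = 0.1078; e^(−k₂t) = e^(−4.431) = 0.01190.
C_S = 0.192×1.81/(0.382−0.192) × (0.1078−0.01190) = 1.829×0.09593 = 0.1755 mol/L.
Y_S = C_S/C_{R0} = 0.1755/1.81 = 0.0969.

0.0969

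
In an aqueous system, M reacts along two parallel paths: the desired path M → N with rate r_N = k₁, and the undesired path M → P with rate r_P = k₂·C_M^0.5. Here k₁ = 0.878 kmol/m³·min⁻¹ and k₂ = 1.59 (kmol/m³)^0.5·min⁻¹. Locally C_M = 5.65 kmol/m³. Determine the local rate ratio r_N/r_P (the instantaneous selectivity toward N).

0.232

S_{N/P} = r_N/r_P = (k₁)/(k₂·C_M^0.5) = (k₁/k₂)·C_M^-0.5.
= (0.878) / (1.59×5.650^0.5) = 0.8780/3.779 = 0.232.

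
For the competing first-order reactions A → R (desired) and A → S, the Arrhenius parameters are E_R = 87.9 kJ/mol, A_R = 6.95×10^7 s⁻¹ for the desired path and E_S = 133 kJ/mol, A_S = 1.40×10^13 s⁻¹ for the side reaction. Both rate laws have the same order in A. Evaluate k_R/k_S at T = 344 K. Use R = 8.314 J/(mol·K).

k_R/k_S = (A_R/A_S)·exp[−(E_R−E_S)/(RT)] = (A_R/A_S)·exp[(E_S−E_R)/(RT)].
(E_S−E_R)/(RT) = (133−87.9)×10³/(8.314×344) = 45100/2860 = 15.77.
k_R/k_S = (6.95×10^7/1.40×10^13)·exp(15.77) = 4.964×10^-6 × 7.054×10^6 = 35.0.
Since E_R < E_S, lowering the temperature improves selectivity toward R.

35.0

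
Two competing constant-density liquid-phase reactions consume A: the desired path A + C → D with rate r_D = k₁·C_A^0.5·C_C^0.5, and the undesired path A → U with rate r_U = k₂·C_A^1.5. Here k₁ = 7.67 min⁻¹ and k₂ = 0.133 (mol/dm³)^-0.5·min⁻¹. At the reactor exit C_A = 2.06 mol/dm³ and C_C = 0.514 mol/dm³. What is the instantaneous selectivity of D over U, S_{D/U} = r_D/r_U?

20.1

S_{D/U} = r_D/r_U = (k₁·C_A^0.5·C_C^0.5)/(k₂·C_A^1.5) = (k₁/k₂)·C_A⁻¹·C_C^0.5.
= (7.67×2.060^0.5×0.5140^0.5) / (0.133×2.060^1.5) = 7.892/0.3932 = 20.1.
The undesired path is higher order in A, so low C_A (CSTR or dilute feed) favours D.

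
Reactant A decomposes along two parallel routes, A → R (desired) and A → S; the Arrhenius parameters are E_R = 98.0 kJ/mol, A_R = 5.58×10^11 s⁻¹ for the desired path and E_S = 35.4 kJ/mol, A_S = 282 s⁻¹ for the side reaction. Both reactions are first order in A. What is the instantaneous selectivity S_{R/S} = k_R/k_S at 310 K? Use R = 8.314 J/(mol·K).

k_R/k_S = (A_R/A_S)·exp[−(E_R−E_S)/(RT)] = (A_R/A_S)·exp[(E_S−E_R)/(RT)].
(E_S−E_R)/(RT) = (35.4−98.0)×10³/(8.314×310) = -62600/2577 = -24.29.
k_R/k_S = (5.58×10^11/282)·exp(-24.29) = 1.979×10^9 × 2.829×10^-11 = 0.0560.

0.0560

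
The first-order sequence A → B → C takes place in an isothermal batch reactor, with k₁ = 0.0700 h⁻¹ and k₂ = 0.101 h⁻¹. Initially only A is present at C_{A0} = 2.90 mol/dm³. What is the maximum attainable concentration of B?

Evaluating C_B at t_opt = ln(k₂/k₁)/(k₂−k₁) gives C_{B,max}/C_{A0} = (k₁/k₂)^[k₂/(k₂−k₁)].
= (0.0700/0.101)^(0.101/(0.101−0.0700)) = (0.6931)^(3.258) = 0.3029.
C_{B,max} = 0.3029×2.90 = 0.878 mol/dm³.

0.878 mol/dm³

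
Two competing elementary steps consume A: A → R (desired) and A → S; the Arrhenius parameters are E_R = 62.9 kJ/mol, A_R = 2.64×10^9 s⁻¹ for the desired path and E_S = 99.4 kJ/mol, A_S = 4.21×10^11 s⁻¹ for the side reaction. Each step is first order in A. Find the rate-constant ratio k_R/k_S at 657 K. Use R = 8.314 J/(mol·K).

5.00

k_R/k_S = (A_R/A_S)·exp[−(E_R−E_S)/(RT)] = (A_R/A_S)·exp[(E_S−E_R)/(RT)].
(E_S−E_R)/(RT) = (99.4−62.9)×10³/(8.314×657) = 36500/5462 = 6.682.
k_R/k_S = (2.64×10^9/4.21×10^11)·exp(6.682) = 0.006271 × 798.0 = 5.00.
Since E_R < E_S, lowering the temperature improves selectivity toward R.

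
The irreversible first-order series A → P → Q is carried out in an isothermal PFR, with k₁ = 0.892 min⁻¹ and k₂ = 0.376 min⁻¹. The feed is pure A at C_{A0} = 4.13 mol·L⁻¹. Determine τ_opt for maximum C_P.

Setting dC_P/dτ = 0 gives τ_opt = ln(k₂/k₁)/(k₂−k₁).
= ln(0.376/0.892)/(0.376−0.892) = ln(0.4215)/-0.5160 = -0.8639/-0.5160 = 1.67 min.

1.67 min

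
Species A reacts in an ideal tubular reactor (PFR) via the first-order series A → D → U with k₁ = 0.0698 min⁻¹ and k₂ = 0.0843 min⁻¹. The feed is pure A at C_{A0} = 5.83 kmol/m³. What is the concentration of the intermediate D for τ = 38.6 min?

0.813 kmol/m³

Solving the coupled first-order balances gives C_D(τ) = [k₁/(k₂−k₁)]·C_{A0}·(e^(−k₁τ) − e^(−k₂τ)).
e^(−k₁τ) = e^(−0.0698×38.6) = e^(−2.694) = 0.06759; e^(−k₂τ) = e^(−3.254) = 0.03862.
C_D = 0.0698×5.83/(0.0843−0.0698) × (0.06759−0.03862) = 28.06×0.02897 = 0.8130 kmol/m³.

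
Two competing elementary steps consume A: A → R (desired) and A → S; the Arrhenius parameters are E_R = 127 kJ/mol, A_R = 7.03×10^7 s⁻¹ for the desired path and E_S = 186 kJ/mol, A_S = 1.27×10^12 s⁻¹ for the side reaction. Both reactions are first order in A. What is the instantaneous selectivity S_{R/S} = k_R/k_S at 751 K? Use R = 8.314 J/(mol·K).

0.703

With equal orders, S_{R/S} = k_R/k_S = (A_R/A_S)·exp[(E_S−E_R)/(RT)].
(E_S−E_R)/(RT) = (186−127)×10³/(8.314×751) = 59000/6244 = 9.449.
k_R/k_S = (7.03×10^7/1.27×10^12)·exp(9.449) = 5.535×10^-5 × 12700 = 0.703.
Since E_R < E_S, lowering the temperature improves selectivity toward R.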